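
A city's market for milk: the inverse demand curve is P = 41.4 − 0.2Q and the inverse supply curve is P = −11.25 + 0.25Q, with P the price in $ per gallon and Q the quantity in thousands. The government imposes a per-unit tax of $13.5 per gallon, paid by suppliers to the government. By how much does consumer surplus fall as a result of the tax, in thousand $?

Consumer surplus falls by $612 thousand.

Rewrite in direct form: Qd = 207 − 5P and Qs = 4P + 45.
Before the tax: set 207 − 5P = 4P + 45 → P* = $18, Q* = 117.
With the tax collected from suppliers, supply shifts: Qs = 4(P − 13.5) + 45.
New equilibrium: consumers pay $24, suppliers receive $10.5, Q = 87. (Wedge: Pb − Ps = 13.5.)
ΔCS is the trapezoid between Q = 87 and Q = 117 of height $6: ½ · (117 + 87) · 6 = $612.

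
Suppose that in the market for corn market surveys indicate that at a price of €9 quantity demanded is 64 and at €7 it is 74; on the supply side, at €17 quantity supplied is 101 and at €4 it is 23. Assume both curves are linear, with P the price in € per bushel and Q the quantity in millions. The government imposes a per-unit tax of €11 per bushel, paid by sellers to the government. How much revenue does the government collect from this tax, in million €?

Demand slope: (74 − 64)/(7 − 9) = -5, so Qd = 109 − 5P.
Supply slope: (23 − 101)/(4 − 17) = 6, so Qs = 6P − 1.
Before the tax: set 109 − 5P = 6P − 1 → P* = €10, Q* = 59.
With the tax collected from sellers, supply shifts: Qs = 6(P − 11) − 1.
Solving gives Q = 29 with consumers paying €16 and sellers receiving €5 (the €11 wedge).
Revenue = t · Q = 11 · 29 = €319.

Tax revenue = €319 million.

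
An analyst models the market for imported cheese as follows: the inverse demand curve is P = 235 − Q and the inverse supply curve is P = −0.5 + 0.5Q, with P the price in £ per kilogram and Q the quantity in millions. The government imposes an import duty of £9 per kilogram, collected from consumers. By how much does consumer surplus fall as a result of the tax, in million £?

Rewrite in direct form: Qd = 235 − P and Qs = 2P + 1.
Without the tax, 235 − P = 2P + 1 gives 3P = 234, so P* = £78 and Q* = 157.
With the tax collected from consumers, demand (in seller-price terms) shifts: Qd = 235 − (P + 9).
New equilibrium: consumers pay £84, producers receive £75, Q = 151. (Wedge: Pb − Ps = 9.)
ΔCS is the trapezoid between Q = 151 and Q = 157 of height £6: ½ · (157 + 151) · 6 = £924.

Consumer surplus falls by £924 million.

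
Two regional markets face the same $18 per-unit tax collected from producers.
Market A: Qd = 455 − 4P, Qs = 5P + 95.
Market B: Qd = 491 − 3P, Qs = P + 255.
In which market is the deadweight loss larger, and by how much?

Market A: pre-tax P* = $40, Q* = 295; post-tax Q = 255; deadweight loss = $360.
Market B: pre-tax P* = $59, Q* = 314; post-tax Q = 300.5; deadweight loss = $121.5.
Difference: $360 vs $121.5 → market A is larger by $238.5.

Market A, by $238.5.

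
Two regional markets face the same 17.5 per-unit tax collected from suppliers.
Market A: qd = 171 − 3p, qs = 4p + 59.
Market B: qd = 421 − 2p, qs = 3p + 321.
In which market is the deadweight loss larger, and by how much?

Market A, by 78.75.

Market A: pre-tax p* = 16, q* = 123; post-tax q = 93; deadweight loss = 262.5.
Market B: pre-tax p* = 20, q* = 381; post-tax q = 360; deadweight loss = 183.75.
Difference: 262.5 vs 183.75 → market A is larger by 78.75.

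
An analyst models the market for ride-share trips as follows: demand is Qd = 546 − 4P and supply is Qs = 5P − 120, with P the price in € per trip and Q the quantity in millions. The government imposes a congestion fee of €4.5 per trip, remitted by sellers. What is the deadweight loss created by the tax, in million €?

Deadweight loss = €22.5 million.

Before the tax: set 546 − 4P = 5P − 120 → P* = €74, Q* = 250.
With the tax collected from sellers, supply shifts: Qs = 5(P − 4.5) − 120.
New equilibrium: consumers pay €76.5, sellers receive €72, Q = 240. (Wedge: Pb − Ps = 4.5.)
Quantity falls by |ΔQ| = |250 − 240| = 10.
DWL = ½ · t · |ΔQ| = ½ · 4.5 · 10 = €22.5.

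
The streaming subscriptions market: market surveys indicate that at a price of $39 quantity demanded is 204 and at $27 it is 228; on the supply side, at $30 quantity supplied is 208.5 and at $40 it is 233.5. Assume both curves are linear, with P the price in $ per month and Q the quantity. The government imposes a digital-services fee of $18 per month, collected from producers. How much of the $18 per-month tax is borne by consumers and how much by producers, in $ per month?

Demand slope: (228 − 204)/(27 − 39) = -2, so Qd = 282 − 2P.
Supply slope: (233.5 − 208.5)/(40 − 30) = 2.5, so Qs = 2.5P + 133.5.
Without the tax, 282 − 2P = 2.5P + 133.5 gives 4.5P = 148.5, so P* = $33 and Q* = 216.
With the tax collected from producers, supply shifts: Qs = 2.5(P − 18) + 133.5.
Solving gives Q = 196 with consumers paying $43 and producers receiving $25 (the $18 wedge).
Burden on consumers: $10; on producers: $8. (They sum to $18.)
The less price-elastic side of the market bears the larger share of a per-unit tax.

Consumers bear $10 per month; producers bear $8 per month.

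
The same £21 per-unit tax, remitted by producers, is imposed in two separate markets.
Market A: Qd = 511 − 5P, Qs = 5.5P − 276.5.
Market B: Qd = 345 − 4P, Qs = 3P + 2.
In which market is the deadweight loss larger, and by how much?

Market A: pre-tax P* = £75, Q* = 136; post-tax Q = 81; deadweight loss = £577.5.
Market B: pre-tax P* = £49, Q* = 149; post-tax Q = 113; deadweight loss = £378.
Difference: £577.5 vs £378 → market A is larger by £199.5.

Market A, by £199.5.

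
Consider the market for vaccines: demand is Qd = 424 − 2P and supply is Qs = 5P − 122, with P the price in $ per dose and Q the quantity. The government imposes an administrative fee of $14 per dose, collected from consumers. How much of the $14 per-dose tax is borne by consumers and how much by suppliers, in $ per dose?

Before the tax: set 424 − 2P = 5P − 122 → P* = $78, Q* = 268.
With the tax collected from consumers, demand (in seller-price terms) shifts: Qd = 424 − 2(P + 14).
New equilibrium: consumers pay $88, suppliers receive $74, Q = 248. (Wedge: Pb − Ps = 14.)
Burden on consumers: $10; on suppliers: $4. (They sum to $14.)

Consumers bear $10 per dose; suppliers bear $4 per dose.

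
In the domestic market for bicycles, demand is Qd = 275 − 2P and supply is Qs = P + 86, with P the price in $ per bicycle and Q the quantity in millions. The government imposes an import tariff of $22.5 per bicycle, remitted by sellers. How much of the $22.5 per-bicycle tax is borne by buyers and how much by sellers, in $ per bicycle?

Before the tax: set 275 − 2P = P + 86 → P* = $63, Q* = 149.
With the tax collected from sellers, supply shifts: Qs = (P − 22.5) + 86.
Solving gives Q = 134 with buyers paying $70.5 and sellers receiving $48 (the $22.5 wedge).
Burden on buyers: $7.5; on sellers: $15. (They sum to $22.5.)

Buyers bear $7.5 per bicycle; sellers bear $15 per bicycle.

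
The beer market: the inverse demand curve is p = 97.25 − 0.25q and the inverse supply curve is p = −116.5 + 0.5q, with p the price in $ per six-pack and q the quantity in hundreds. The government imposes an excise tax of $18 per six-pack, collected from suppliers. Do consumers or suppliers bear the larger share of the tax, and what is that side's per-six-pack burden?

Suppliers bear the larger share: $12 per six-pack.

Inverting to q(p) form: qd = 389 − 4p; qs = 2p + 233.
Before the tax: set 389 − 4p = 2p + 233 → p* = $26, q* = 285.
With the tax collected from suppliers, supply shifts: qs = 2(p − 18) + 233.
Solving gives q = 261 with consumers paying $32 and suppliers receiving $14 (the $18 wedge).
Per-six-pack burden: consumers $6, suppliers $12.
Suppliers take the larger share because supply is less price-elastic here (demand slope 4 vs supply slope 2).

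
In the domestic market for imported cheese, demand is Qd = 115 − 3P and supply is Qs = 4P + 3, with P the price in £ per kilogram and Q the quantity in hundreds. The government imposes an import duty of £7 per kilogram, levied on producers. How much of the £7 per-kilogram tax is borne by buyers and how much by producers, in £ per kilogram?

Buyers bear £4 per kilogram; producers bear £3 per kilogram.

Without the tax, 115 − 3P = 4P + 3 gives 7P = 112, so P* = £16 and Q* = 67.
With the tax collected from producers, supply shifts: Qs = 4(P − 7) + 3.
New equilibrium: buyers pay £20, producers receive £13, Q = 55. (Wedge: Pb − Ps = 7.)
Burden on buyers: £4; on producers: £3. (They sum to £7.)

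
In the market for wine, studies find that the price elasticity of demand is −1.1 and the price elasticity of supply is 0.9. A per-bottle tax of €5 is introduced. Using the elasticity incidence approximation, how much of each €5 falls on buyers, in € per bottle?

Incidence ratio: buyers' share ≈ εs / (εs + |εd|) = 0.9 / (0.9 + 1.1) = 0.45.
So buyers bear ≈ 0.45 × €5 = €2.25; sellers bear €2.75.

Buyers bear ≈ €2.25 per bottle.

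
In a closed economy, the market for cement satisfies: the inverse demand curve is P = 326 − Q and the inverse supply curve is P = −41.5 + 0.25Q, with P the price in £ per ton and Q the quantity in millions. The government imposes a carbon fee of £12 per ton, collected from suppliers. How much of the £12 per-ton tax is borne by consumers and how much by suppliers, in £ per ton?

Consumers bear £9.6 per ton; suppliers bear £2.4 per ton.

Inverting to Q(P) form: Qd = 326 − P; Qs = 4P + 166.
Before the tax: set 326 − P = 4P + 166 → P* = £32, Q* = 294.
With the tax collected from suppliers, supply shifts: Qs = 4(P − 12) + 166.
New equilibrium: consumers pay £41.6, suppliers receive £29.6, Q = 284.4. (Wedge: Pb − Ps = 12.)
Burden on consumers: £9.6; on suppliers: £2.4. (They sum to £12.)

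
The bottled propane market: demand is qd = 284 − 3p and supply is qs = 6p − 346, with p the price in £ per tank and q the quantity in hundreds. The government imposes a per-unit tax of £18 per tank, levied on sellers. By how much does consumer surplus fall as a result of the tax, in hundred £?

Before the tax: set 284 − 3p = 6p − 346 → p* = £70, q* = 74.
With the tax collected from sellers, supply shifts: qs = 6(p − 18) − 346.
New equilibrium: buyers pay £82, sellers receive £64, q = 38. (Wedge: pb − ps = 18.)
ΔCS is the trapezoid between Q = 38 and Q = 74 of height £12: ½ · (74 + 38) · 12 = £672.

Consumer surplus falls by £672 hundred.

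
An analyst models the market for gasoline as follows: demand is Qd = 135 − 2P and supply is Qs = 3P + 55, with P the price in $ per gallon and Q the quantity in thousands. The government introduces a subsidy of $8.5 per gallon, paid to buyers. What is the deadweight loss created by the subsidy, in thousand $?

Deadweight loss = $43.35 thousand.

Before the subsidy: set 135 − 2P = 3P + 55 → P* = $16, Q* = 103.
With a per-unit subsidy paid to buyers, each effectively pays P − 8.5, so demand becomes Qd = 135 − 2(P − 8.5).
New equilibrium: buyers pay $10.9, producers receive $19.4, Q = 113.2. (Wedge: Pb − Ps = −8.5.)
Quantity rises by |ΔQ| = |103 − 113.2| = 10.2.
DWL = ½ · t · |ΔQ| = ½ · 8.5 · 10.2 = $43.35.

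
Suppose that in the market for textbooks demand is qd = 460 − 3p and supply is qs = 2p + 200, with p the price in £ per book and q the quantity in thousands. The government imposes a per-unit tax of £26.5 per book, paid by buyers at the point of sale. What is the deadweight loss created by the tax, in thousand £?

Deadweight loss = £421.35 thousand.

Without the tax, 460 − 3p = 2p + 200 gives 5p = 260, so p* = £52 and q* = 304.
With the tax collected from buyers, demand (in seller-price terms) shifts: qd = 460 − 3(p + 26.5).
Solving gives q = 272.2 with buyers paying £62.6 and suppliers receiving £36.1 (the £26.5 wedge).
Quantity falls by |ΔQ| = |304 − 272.2| = 31.8.
DWL = ½ · t · |ΔQ| = ½ · 26.5 · 31.8 = £421.35.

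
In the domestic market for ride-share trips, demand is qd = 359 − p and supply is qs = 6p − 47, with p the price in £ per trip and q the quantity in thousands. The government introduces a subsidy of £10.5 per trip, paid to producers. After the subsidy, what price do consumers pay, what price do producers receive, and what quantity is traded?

Before the subsidy: set 359 − p = 6p − 47 → p* = £58, q* = 301.
With a per-unit subsidy paid to producers, each receives p + 10.5 per unit sold, so supply becomes qs = 6(p + 10.5) − 47.
Solving gives q = 310 with consumers paying £49 and producers receiving £59.5 (the £10.5 wedge).

Consumers pay £49; producers receive £59.5; quantity = 310.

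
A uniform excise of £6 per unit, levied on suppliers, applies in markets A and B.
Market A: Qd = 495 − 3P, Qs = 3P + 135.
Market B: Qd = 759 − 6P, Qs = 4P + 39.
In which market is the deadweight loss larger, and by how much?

Market B, by £16.2.

Market A: pre-tax P* = £60, Q* = 315; post-tax Q = 306; deadweight loss = £27.
Market B: pre-tax P* = £72, Q* = 327; post-tax Q = 312.6; deadweight loss = £43.2.
Difference: £27 vs £43.2 → market B is larger by £16.2.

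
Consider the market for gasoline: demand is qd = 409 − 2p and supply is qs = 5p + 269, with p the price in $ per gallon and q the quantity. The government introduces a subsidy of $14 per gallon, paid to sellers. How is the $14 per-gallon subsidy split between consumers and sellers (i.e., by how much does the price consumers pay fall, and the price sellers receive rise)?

Consumers gain $10 per gallon; sellers gain $4 per gallon.

Without the subsidy, 409 − 2p = 5p + 269 gives 7p = 140, so p* = $20 and q* = 369.
With a per-unit subsidy paid to sellers, each receives p + 14 per unit sold, so supply becomes qs = 5(p + 14) + 269.
New equilibrium: consumers pay $10, sellers receive $24, q = 389. (Wedge: pb − ps = −14.)
Gain to consumers: $10; to sellers: $4. (They sum to $14.)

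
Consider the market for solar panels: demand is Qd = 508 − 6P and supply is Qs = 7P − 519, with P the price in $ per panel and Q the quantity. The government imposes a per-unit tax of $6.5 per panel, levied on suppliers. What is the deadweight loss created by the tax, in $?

Deadweight loss = $68.25.

Before the tax: set 508 − 6P = 7P − 519 → P* = $79, Q* = 34.
With the tax collected from suppliers, supply shifts: Qs = 7(P − 6.5) − 519.
New equilibrium: consumers pay $82.5, suppliers receive $76, Q = 13. (Wedge: Pb − Ps = 6.5.)
Quantity falls by |ΔQ| = |34 − 13| = 21.
DWL = ½ · t · |ΔQ| = ½ · 6.5 · 21 = $68.25.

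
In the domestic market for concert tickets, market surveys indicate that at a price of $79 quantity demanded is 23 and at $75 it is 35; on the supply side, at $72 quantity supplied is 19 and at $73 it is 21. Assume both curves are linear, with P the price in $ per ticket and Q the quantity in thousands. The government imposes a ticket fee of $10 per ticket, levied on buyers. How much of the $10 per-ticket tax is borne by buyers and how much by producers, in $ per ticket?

Buyers bear $4 per ticket; producers bear $6 per ticket.

Demand slope: (35 − 23)/(75 − 79) = -3, so Qd = 260 − 3P.
Supply slope: (21 − 19)/(73 − 72) = 2, so Qs = 2P − 125.
Before the tax: set 260 − 3P = 2P − 125 → P* = $77, Q* = 29.
With the tax collected from buyers, demand (in seller-price terms) shifts: Qd = 260 − 3(P + 10).
Solving gives Q = 17 with buyers paying $81 and producers receiving $71 (the $10 wedge).
Burden on buyers: $4; on producers: $6. (They sum to $10.)
The less price-elastic side of the market bears the larger share of a per-unit tax.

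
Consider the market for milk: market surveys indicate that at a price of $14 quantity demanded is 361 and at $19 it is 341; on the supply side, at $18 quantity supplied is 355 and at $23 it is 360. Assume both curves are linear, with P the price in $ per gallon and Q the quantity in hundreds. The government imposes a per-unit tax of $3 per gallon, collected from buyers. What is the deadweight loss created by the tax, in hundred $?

Deadweight loss = $3.6 hundred.

Demand slope: (341 − 361)/(19 − 14) = -4, so Qd = 417 − 4P.
Supply slope: (360 − 355)/(23 − 18) = 1, so Qs = P + 337.
Without the tax, 417 − 4P = P + 337 gives 5P = 80, so P* = $16 and Q* = 353.
With the tax collected from buyers, demand (in seller-price terms) shifts: Qd = 417 − 4(P + 3).
New equilibrium: buyers pay $16.6, producers receive $13.6, Q = 350.6. (Wedge: Pb − Ps = 3.)
Quantity falls by |ΔQ| = |353 − 350.6| = 2.4.
DWL = ½ · t · |ΔQ| = ½ · 3 · 2.4 = $3.6.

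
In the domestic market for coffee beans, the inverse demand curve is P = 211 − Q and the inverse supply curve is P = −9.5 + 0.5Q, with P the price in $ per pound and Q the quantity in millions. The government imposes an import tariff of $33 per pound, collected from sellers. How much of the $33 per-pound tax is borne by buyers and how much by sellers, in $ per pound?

Buyers bear $22 per pound; sellers bear $11 per pound.

Inverting to Q(P) form: Qd = 211 − P; Qs = 2P + 19.
Before the tax: set 211 − P = 2P + 19 → P* = $64, Q* = 147.
With the tax collected from sellers, supply shifts: Qs = 2(P − 33) + 19.
New equilibrium: buyers pay $86, sellers receive $53, Q = 125. (Wedge: Pb − Ps = 33.)
Burden on buyers: $22; on sellers: $11. (They sum to $33.)
The less price-elastic side of the market bears the larger share of a per-unit tax.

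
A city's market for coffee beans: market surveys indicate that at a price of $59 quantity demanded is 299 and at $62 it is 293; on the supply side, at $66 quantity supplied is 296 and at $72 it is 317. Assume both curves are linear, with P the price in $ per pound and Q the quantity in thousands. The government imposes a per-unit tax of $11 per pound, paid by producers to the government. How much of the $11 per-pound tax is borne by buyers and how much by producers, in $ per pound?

Demand slope: (293 − 299)/(62 − 59) = -2, so Qd = 417 − 2P.
Supply slope: (317 − 296)/(72 − 66) = 3.5, so Qs = 3.5P + 65.
Without the tax, 417 − 2P = 3.5P + 65 gives 5.5P = 352, so P* = $64 and Q* = 289.
With the tax collected from producers, supply shifts: Qs = 3.5(P − 11) + 65.
Solving gives Q = 275 with buyers paying $71 and producers receiving $60 (the $11 wedge).
Burden on buyers: $7; on producers: $4. (They sum to $11.)

Buyers bear $7 per pound; producers bear $4 per pound.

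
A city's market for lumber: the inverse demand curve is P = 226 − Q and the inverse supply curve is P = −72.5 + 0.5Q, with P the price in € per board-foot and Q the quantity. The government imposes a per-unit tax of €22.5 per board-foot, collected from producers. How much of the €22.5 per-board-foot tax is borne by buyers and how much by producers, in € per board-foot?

Buyers bear €15 per board-foot; producers bear €7.5 per board-foot.

Rewrite in direct form: Qd = 226 − P and Qs = 2P + 145.
Without the tax, 226 − P = 2P + 145 gives 3P = 81, so P* = €27 and Q* = 199.
With the tax collected from producers, supply shifts: Qs = 2(P − 22.5) + 145.
Solving gives Q = 184 with buyers paying €42 and producers receiving €19.5 (the €22.5 wedge).
Burden on buyers: €15; on producers: €7.5. (They sum to €22.5.)
The less price-elastic side of the market bears the larger share of a per-unit tax.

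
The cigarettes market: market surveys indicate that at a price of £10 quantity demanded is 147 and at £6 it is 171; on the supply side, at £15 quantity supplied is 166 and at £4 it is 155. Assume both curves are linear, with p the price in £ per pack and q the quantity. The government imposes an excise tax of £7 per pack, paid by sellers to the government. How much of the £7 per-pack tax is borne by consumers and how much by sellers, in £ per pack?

Consumers bear £1 per pack; sellers bear £6 per pack.

Demand slope: (171 − 147)/(6 − 10) = -6, so qd = 207 − 6p.
Supply slope: (155 − 166)/(4 − 15) = 1, so qs = p + 151.
Without the tax, 207 − 6p = p + 151 gives 7p = 56, so p* = £8 and q* = 159.
With the tax collected from sellers, supply shifts: qs = (p − 7) + 151.
New equilibrium: consumers pay £9, sellers receive £2, q = 153. (Wedge: pb − ps = 7.)
Burden on consumers: £1; on sellers: £6. (They sum to £7.)
The less price-elastic side of the market bears the larger share of a per-unit tax.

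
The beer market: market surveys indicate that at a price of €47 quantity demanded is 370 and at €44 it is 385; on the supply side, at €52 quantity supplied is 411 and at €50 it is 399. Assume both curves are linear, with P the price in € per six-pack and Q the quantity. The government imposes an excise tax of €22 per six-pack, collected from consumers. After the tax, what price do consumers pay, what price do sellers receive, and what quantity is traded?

Demand slope: (385 − 370)/(44 − 47) = -5, so Qd = 605 − 5P.
Supply slope: (399 − 411)/(50 − 52) = 6, so Qs = 6P + 99.
Before the tax: set 605 − 5P = 6P + 99 → P* = €46, Q* = 375.
With the tax collected from consumers, demand (in seller-price terms) shifts: Qd = 605 − 5(P + 22).
Solving gives Q = 315 with consumers paying €58 and sellers receiving €36 (the €22 wedge).

Consumers pay €58; sellers receive €36; quantity = 315.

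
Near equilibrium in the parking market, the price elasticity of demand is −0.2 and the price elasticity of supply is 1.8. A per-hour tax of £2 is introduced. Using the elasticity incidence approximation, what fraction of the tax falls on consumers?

Consumers' share ≈ 0.9.

Incidence ratio: consumers' share ≈ εs / (εs + |εd|) = 1.8 / (1.8 + 0.2) = 0.9.
Supply is the more elastic side, so consumers bear the larger share.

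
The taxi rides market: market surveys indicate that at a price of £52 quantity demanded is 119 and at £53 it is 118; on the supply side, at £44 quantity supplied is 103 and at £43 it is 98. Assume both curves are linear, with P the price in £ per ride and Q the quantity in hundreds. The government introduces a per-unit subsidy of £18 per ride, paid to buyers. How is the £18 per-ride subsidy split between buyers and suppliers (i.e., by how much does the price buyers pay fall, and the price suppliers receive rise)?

Demand slope: (118 − 119)/(53 − 52) = -1, so Qd = 171 − P.
Supply slope: (98 − 103)/(43 − 44) = 5, so Qs = 5P − 117.
Before the subsidy: set 171 − P = 5P − 117 → P* = £48, Q* = 123.
With a per-unit subsidy paid to buyers, each effectively pays P − 18, so demand becomes Qd = 171 − (P − 18).
New equilibrium: buyers pay £33, suppliers receive £51, Q = 138. (Wedge: Pb − Ps = −18.)
Gain to buyers: £15; to suppliers: £3. (They sum to £18.)

Buyers gain £15 per ride; suppliers gain £3 per ride.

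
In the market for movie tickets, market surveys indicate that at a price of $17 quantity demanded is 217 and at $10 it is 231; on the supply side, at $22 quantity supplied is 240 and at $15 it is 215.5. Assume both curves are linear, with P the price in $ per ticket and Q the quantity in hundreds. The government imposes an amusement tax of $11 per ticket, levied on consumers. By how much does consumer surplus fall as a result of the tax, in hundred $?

Consumer surplus falls by $1484 hundred.

Demand slope: (231 − 217)/(10 − 17) = -2, so Qd = 251 − 2P.
Supply slope: (215.5 − 240)/(15 − 22) = 3.5, so Qs = 3.5P + 163.
Without the tax, 251 − 2P = 3.5P + 163 gives 5.5P = 88, so P* = $16 and Q* = 219.
With the tax collected from consumers, demand (in seller-price terms) shifts: Qd = 251 − 2(P + 11).
Solving gives Q = 205 with consumers paying $23 and sellers receiving $12 (the $11 wedge).
ΔCS is the trapezoid between Q = 205 and Q = 219 of height $7: ½ · (219 + 205) · 7 = $1484.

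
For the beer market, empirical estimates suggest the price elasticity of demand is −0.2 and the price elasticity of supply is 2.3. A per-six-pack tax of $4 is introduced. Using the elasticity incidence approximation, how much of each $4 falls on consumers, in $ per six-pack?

Consumers bear ≈ $3.68 per six-pack.

Incidence ratio: consumers' share ≈ εs / (εs + |εd|) = 2.3 / (2.3 + 0.2) = 0.92.
So consumers bear ≈ 0.92 × $4 = $3.68; producers bear $0.32.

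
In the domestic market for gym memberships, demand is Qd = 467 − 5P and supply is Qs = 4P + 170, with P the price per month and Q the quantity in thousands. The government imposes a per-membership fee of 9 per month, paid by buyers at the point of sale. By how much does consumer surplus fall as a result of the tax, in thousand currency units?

Before the tax: set 467 − 5P = 4P + 170 → P* = 33, Q* = 302.
With the tax collected from buyers, demand (in seller-price terms) shifts: Qd = 467 − 5(P + 9).
Solving gives Q = 282 with buyers paying 37 and producers receiving 28 (the 9 wedge).
ΔCS is the trapezoid between Q = 282 and Q = 302 of height 4: ½ · (302 + 282) · 4 = 1168.

Consumer surplus falls by 1168 thousand.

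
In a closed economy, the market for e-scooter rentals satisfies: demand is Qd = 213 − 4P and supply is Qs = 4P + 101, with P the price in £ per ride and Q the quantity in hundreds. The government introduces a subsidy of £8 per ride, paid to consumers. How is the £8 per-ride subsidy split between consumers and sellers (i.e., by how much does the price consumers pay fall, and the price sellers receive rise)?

Before the subsidy: set 213 − 4P = 4P + 101 → P* = £14, Q* = 157.
With a per-unit subsidy paid to consumers, each effectively pays P − 8, so demand becomes Qd = 213 − 4(P − 8).
Solving gives Q = 173 with consumers paying £10 and sellers receiving £18 (the £8 wedge).
Gain to consumers: £4; to sellers: £4. (They sum to £8.)

Consumers gain £4 per ride; sellers gain £4 per ride.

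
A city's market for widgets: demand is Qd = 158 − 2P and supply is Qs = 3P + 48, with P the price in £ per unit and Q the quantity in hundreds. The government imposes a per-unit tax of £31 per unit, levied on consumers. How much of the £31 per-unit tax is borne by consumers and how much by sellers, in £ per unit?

Consumers bear £18.6 per unit; sellers bear £12.4 per unit.

Without the tax, 158 − 2P = 3P + 48 gives 5P = 110, so P* = £22 and Q* = 114.
With the tax collected from consumers, demand (in seller-price terms) shifts: Qd = 158 − 2(P + 31).
New equilibrium: consumers pay £40.6, sellers receive £9.6, Q = 76.8. (Wedge: Pb − Ps = 31.)
Burden on consumers: £18.6; on sellers: £12.4. (They sum to £31.)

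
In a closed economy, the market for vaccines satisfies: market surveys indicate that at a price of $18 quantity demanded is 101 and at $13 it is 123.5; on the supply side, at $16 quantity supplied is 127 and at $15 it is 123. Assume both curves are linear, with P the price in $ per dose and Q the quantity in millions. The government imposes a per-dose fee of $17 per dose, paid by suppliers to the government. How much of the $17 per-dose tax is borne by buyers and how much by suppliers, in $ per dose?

Buyers bear $8 per dose; suppliers bear $9 per dose.

Demand slope: (123.5 − 101)/(13 − 18) = -4.5, so Qd = 182 − 4.5P.
Supply slope: (123 − 127)/(15 − 16) = 4, so Qs = 4P + 63.
Before the tax: set 182 − 4.5P = 4P + 63 → P* = $14, Q* = 119.
With the tax collected from suppliers, supply shifts: Qs = 4(P − 17) + 63.
New equilibrium: buyers pay $22, suppliers receive $5, Q = 83. (Wedge: Pb − Ps = 17.)
Burden on buyers: $8; on suppliers: $9. (They sum to $17.)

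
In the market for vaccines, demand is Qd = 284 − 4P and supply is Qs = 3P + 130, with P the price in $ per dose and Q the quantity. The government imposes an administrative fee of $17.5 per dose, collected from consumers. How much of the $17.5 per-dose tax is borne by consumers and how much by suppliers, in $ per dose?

Before the tax: set 284 − 4P = 3P + 130 → P* = $22, Q* = 196.
With the tax collected from consumers, demand (in seller-price terms) shifts: Qd = 284 − 4(P + 17.5).
Solving gives Q = 166 with consumers paying $29.5 and suppliers receiving $12 (the $17.5 wedge).
Burden on consumers: $7.5; on suppliers: $10. (They sum to $17.5.)
The less price-elastic side of the market bears the larger share of a per-unit tax.

Consumers bear $7.5 per dose; suppliers bear $10 per dose.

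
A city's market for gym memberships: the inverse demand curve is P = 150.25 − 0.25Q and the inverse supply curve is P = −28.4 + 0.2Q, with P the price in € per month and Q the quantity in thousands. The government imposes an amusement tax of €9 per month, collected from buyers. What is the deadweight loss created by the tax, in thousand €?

Inverting to Q(P) form: Qd = 601 − 4P; Qs = 5P + 142.
Before the tax: set 601 − 4P = 5P + 142 → P* = €51, Q* = 397.
With the tax collected from buyers, demand (in seller-price terms) shifts: Qd = 601 − 4(P + 9).
Solving gives Q = 377 with buyers paying €56 and suppliers receiving €47 (the €9 wedge).
Quantity falls by |ΔQ| = |397 − 377| = 20.
DWL = ½ · t · |ΔQ| = ½ · 9 · 20 = €90.

Deadweight loss = €90 thousand.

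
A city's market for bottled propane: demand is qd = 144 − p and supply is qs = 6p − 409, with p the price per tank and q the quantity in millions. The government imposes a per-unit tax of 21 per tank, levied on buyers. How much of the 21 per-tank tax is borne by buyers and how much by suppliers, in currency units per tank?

Buyers bear 18 per tank; suppliers bear 3 per tank.

Without the tax, 144 − p = 6p − 409 gives 7p = 553, so p* = 79 and q* = 65.
With the tax collected from buyers, demand (in seller-price terms) shifts: qd = 144 − (p + 21).
New equilibrium: buyers pay 97, suppliers receive 76, q = 47. (Wedge: pb − ps = 21.)
Burden on buyers: 18; on suppliers: 3. (They sum to 21.)
The less price-elastic side of the market bears the larger share of a per-unit tax.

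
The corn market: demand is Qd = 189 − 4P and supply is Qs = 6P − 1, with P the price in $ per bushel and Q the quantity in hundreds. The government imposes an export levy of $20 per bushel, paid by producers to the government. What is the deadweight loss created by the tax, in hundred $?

Without the tax, 189 − 4P = 6P − 1 gives 10P = 190, so P* = $19 and Q* = 113.
With the tax collected from producers, supply shifts: Qs = 6(P − 20) − 1.
New equilibrium: consumers pay $31, producers receive $11, Q = 65. (Wedge: Pb − Ps = 20.)
Quantity falls by |ΔQ| = |113 − 65| = 48.
DWL = ½ · t · |ΔQ| = ½ · 20 · 48 = $480.

Deadweight loss = $480 hundred.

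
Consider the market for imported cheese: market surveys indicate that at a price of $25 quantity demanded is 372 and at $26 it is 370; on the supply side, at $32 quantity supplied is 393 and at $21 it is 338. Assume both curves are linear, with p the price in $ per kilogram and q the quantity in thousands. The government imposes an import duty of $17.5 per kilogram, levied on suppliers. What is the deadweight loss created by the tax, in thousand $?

Demand slope: (370 − 372)/(26 − 25) = -2, so qd = 422 − 2p.
Supply slope: (338 − 393)/(21 − 32) = 5, so qs = 5p + 233.
Without the tax, 422 − 2p = 5p + 233 gives 7p = 189, so p* = $27 and q* = 368.
With the tax collected from suppliers, supply shifts: qs = 5(p − 17.5) + 233.
Solving gives q = 343 with buyers paying $39.5 and suppliers receiving $22 (the $17.5 wedge).
Quantity falls by |ΔQ| = |368 − 343| = 25.
DWL = ½ · t · |ΔQ| = ½ · 17.5 · 25 = $218.75.

Deadweight loss = $218.75 thousand.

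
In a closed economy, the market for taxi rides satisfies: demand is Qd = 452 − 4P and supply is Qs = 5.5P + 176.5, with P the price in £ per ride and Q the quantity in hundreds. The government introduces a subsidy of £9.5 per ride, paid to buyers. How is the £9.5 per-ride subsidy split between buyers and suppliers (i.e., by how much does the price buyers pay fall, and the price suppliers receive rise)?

Buyers gain £5.5 per ride; suppliers gain £4 per ride.

Without the subsidy, 452 − 4P = 5.5P + 176.5 gives 9.5P = 275.5, so P* = £29 and Q* = 336.
With a per-unit subsidy paid to buyers, each effectively pays P − 9.5, so demand becomes Qd = 452 − 4(P − 9.5).
Solving gives Q = 358 with buyers paying £23.5 and suppliers receiving £33 (the £9.5 wedge).
Gain to buyers: £5.5; to suppliers: £4. (They sum to £9.5.)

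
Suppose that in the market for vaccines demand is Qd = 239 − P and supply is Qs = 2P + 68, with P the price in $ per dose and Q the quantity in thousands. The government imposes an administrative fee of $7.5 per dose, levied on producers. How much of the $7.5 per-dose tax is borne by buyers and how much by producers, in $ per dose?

Without the tax, 239 − P = 2P + 68 gives 3P = 171, so P* = $57 and Q* = 182.
With the tax collected from producers, supply shifts: Qs = 2(P − 7.5) + 68.
Solving gives Q = 177 with buyers paying $62 and producers receiving $54.5 (the $7.5 wedge).
Burden on buyers: $5; on producers: $2.5. (They sum to $7.5.)
The less price-elastic side of the market bears the larger share of a per-unit tax.

Buyers bear $5 per dose; producers bear $2.5 per dose.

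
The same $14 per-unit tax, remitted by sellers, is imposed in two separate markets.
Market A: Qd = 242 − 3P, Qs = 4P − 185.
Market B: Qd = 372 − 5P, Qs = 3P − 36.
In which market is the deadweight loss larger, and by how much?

Market B, by $15.75.

Market A: pre-tax P* = $61, Q* = 59; post-tax Q = 35; deadweight loss = $168.
Market B: pre-tax P* = $51, Q* = 117; post-tax Q = 90.75; deadweight loss = $183.75.
Difference: $168 vs $183.75 → market B is larger by $15.75.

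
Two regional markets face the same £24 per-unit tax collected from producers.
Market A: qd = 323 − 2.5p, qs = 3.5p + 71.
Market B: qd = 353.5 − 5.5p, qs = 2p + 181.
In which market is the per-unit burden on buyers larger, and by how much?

Market A: pre-tax p* = £42, q* = 218; post-tax q = 183; per-unit burden on buyers = £14.
Market B: pre-tax p* = £23, q* = 227; post-tax q = 191.8; per-unit burden on buyers = £6.4.
Difference: £14 vs £6.4 → market A is larger by £7.6.

Market A, by £7.6.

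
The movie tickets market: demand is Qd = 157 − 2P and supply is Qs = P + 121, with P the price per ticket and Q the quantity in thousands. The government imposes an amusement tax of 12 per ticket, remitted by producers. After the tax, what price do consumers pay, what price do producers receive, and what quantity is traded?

Without the tax, 157 − 2P = P + 121 gives 3P = 36, so P* = 12 and Q* = 133.
With the tax collected from producers, supply shifts: Qs = (P − 12) + 121.
Solving gives Q = 125 with consumers paying 16 and producers receiving 4 (the 12 wedge).

Consumers pay 16; producers receive 4; quantity = 125.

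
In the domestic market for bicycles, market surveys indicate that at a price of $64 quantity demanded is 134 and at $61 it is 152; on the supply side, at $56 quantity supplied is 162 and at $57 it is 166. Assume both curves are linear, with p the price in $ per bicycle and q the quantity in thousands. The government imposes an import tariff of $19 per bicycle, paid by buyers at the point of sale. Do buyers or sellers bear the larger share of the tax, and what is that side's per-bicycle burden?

Sellers bear the larger share: $11.4 per bicycle.

Demand slope: (152 − 134)/(61 − 64) = -6, so qd = 518 − 6p.
Supply slope: (166 − 162)/(57 − 56) = 4, so qs = 4p − 62.
Without the tax, 518 − 6p = 4p − 62 gives 10p = 580, so p* = $58 and q* = 170.
With the tax collected from buyers, demand (in seller-price terms) shifts: qd = 518 − 6(p + 19).
New equilibrium: buyers pay $65.6, sellers receive $46.6, q = 124.4. (Wedge: pb − ps = 19.)
Per-bicycle burden: buyers $7.6, sellers $11.4.
Sellers take the larger share because supply is less price-elastic here (demand slope 6 vs supply slope 4).
The less price-elastic side of the market bears the larger share of a per-unit tax.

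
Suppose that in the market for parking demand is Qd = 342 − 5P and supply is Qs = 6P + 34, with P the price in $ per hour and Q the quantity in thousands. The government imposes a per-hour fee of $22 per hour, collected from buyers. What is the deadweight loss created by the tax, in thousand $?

Before the tax: set 342 − 5P = 6P + 34 → P* = $28, Q* = 202.
With the tax collected from buyers, demand (in seller-price terms) shifts: Qd = 342 − 5(P + 22).
Solving gives Q = 142 with buyers paying $40 and suppliers receiving $18 (the $22 wedge).
Quantity falls by |ΔQ| = |202 − 142| = 60.
DWL = ½ · t · |ΔQ| = ½ · 22 · 60 = $660.

Deadweight loss = $660 thousand.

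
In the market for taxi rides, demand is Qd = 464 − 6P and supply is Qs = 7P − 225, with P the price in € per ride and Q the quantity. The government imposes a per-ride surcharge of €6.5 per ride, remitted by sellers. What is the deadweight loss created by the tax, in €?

Without the tax, 464 − 6P = 7P − 225 gives 13P = 689, so P* = €53 and Q* = 146.
With the tax collected from sellers, supply shifts: Qs = 7(P − 6.5) − 225.
Solving gives Q = 125 with consumers paying €56.5 and sellers receiving €50 (the €6.5 wedge).
Quantity falls by |ΔQ| = |146 − 125| = 21.
DWL = ½ · t · |ΔQ| = ½ · 6.5 · 21 = €68.25.

Deadweight loss = €68.25.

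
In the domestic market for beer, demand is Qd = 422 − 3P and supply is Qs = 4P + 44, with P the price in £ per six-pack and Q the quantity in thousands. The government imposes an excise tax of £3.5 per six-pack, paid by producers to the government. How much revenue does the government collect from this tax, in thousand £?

Tax revenue = £889 thousand.

Without the tax, 422 − 3P = 4P + 44 gives 7P = 378, so P* = £54 and Q* = 260.
With the tax collected from producers, supply shifts: Qs = 4(P − 3.5) + 44.
Solving gives Q = 254 with consumers paying £56 and producers receiving £52.5 (the £3.5 wedge).
Revenue = t · Q = 3.5 · 254 = £889.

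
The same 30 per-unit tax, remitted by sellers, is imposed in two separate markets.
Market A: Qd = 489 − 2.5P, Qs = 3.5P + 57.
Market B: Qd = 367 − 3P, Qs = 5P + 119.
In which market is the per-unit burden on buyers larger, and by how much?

Market B, by 1.25.

Market A: pre-tax P* = 72, Q* = 309; post-tax Q = 265.25; per-unit burden on buyers = 17.5.
Market B: pre-tax P* = 31, Q* = 274; post-tax Q = 217.75; per-unit burden on buyers = 18.75.
Difference: 17.5 vs 18.75 → market B is larger by 1.25.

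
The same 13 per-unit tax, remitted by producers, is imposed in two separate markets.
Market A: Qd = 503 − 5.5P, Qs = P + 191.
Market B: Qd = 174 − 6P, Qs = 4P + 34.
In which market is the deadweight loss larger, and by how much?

Market B, by 131.3.

Market A: pre-tax P* = 48, Q* = 239; post-tax Q = 228; deadweight loss = 71.5.
Market B: pre-tax P* = 14, Q* = 90; post-tax Q = 58.8; deadweight loss = 202.8.
Difference: 71.5 vs 202.8 → market B is larger by 131.3.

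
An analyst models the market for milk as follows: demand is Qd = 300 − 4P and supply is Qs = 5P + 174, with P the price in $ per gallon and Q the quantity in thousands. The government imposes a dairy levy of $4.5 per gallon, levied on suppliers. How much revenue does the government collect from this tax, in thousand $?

Without the tax, 300 − 4P = 5P + 174 gives 9P = 126, so P* = $14 and Q* = 244.
With the tax collected from suppliers, supply shifts: Qs = 5(P − 4.5) + 174.
Solving gives Q = 234 with buyers paying $16.5 and suppliers receiving $12 (the $4.5 wedge).
Revenue = t · Q = 4.5 · 234 = $1053.

Tax revenue = $1053 thousand.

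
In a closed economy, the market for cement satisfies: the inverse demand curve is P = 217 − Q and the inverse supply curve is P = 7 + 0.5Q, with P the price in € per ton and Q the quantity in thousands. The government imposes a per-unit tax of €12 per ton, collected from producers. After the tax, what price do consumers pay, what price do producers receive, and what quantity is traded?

Rewrite in direct form: Qd = 217 − P and Qs = 2P − 14.
Before the tax: set 217 − P = 2P − 14 → P* = €77, Q* = 140.
With the tax collected from producers, supply shifts: Qs = 2(P − 12) − 14.
Solving gives Q = 132 with consumers paying €85 and producers receiving €73 (the €12 wedge).
The less price-elastic side of the market bears the larger share of a per-unit tax.

Consumers pay €85; producers receive €73; quantity = 132.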